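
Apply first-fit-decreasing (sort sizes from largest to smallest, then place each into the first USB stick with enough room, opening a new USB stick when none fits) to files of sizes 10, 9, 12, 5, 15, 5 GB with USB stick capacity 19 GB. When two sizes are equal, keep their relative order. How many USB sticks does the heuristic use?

Sorted descending: 15, 12, 10, 9, 5, 5.
  15 → USB stick 1 (new)  [load 15/19]
  12 → USB stick 2 (new)  [load 12/19]
  10 → USB stick 3 (new)  [load 10/19]
  9 → USB stick 3  [load 19/19]
  5 → USB stick 2  [load 17/19]
  5 → USB stick 4 (new)  [load 5/19]
4 USB sticks opened.

4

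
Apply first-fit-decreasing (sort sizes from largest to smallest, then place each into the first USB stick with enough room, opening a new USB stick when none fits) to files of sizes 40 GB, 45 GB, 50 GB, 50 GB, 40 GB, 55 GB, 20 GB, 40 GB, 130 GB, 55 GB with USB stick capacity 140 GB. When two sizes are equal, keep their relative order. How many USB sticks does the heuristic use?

Sorted descending: 130, 55, 55, 50, 50, 45, 40, 40, 40, 20.
  130 → USB stick 1 (new)  [load 130/140]
  55 → USB stick 2 (new)  [load 55/140]
  55 → USB stick 2  [load 110/140]
  50 → USB stick 3 (new)  [load 50/140]
  50 → USB stick 3  [load 100/140]
  45 → USB stick 4 (new)  [load 45/140]
  40 → USB stick 3  [load 140/140]
  40 → USB stick 4  [load 85/140]
  40 → USB stick 4  [load 125/140]
  20 → USB stick 2  [load 130/140]
4 USB sticks opened.

4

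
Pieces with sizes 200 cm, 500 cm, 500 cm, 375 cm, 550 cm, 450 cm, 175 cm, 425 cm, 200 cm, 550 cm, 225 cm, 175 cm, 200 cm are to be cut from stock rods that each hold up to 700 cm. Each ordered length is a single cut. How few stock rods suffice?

8

Total = 550 + 550 + 500 + 500 + 450 + 425 + 375 + 225 + 200 + 200 + 200 + 175 + 175 = 4525 cm.
Lower bound: ⌈4525/700⌉ = 7 stock rods.
A packing using 8 stock rods:
  stock rod 1: 550 = 550
  stock rod 2: 550 = 550
  stock rod 3: 500 + 200 = 700
  stock rod 4: 500 + 200 = 700
  stock rod 5: 450 + 225 = 675
  stock rod 6: 425 + 200 = 625
  stock rod 7: 375 + 175 = 550
  stock rod 8: 175 = 175
No arrangement into 7 stock rods stays within capacity, so 8 is optimal.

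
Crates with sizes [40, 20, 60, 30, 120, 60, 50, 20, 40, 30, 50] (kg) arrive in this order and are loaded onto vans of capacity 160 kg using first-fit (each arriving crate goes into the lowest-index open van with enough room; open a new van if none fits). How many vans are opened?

4

  40 → van 1 (new)  [load 40/160]
  20 → van 1  [load 60/160]
  60 → van 1  [load 120/160]
  30 → van 1  [load 150/160]
  120 → van 2 (new)  [load 120/160]
  60 → van 3 (new)  [load 60/160]
  50 → van 3  [load 110/160]
  20 → van 2  [load 140/160]
  40 → van 3  [load 150/160]
  30 → van 4 (new)  [load 30/160]
  50 → van 4  [load 80/160]
4 vans opened.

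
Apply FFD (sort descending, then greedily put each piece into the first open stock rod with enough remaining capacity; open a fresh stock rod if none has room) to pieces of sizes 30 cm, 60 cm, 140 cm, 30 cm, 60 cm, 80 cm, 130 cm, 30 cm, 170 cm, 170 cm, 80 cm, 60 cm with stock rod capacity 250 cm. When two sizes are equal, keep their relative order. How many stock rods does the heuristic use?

5

Sorted descending: 170, 170, 140, 130, 80, 80, 60, 60, 60, 30, 30, 30.
  170 → stock rod 1 (new)  [load 170/250]
  170 → stock rod 2 (new)  [load 170/250]
  140 → stock rod 3 (new)  [load 140/250]
  130 → stock rod 4 (new)  [load 130/250]
  80 → stock rod 1  [load 250/250]
  80 → stock rod 2  [load 250/250]
  60 → stock rod 3  [load 200/250]
  60 → stock rod 4  [load 190/250]
  60 → stock rod 4  [load 250/250]
  30 → stock rod 3  [load 230/250]
  30 → stock rod 5 (new)  [load 30/250]
  30 → stock rod 5  [load 60/250]
5 stock rods opened.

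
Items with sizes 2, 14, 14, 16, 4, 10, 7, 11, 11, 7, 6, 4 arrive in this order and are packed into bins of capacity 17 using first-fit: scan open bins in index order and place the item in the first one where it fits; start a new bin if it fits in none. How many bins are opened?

  2 → bin 1 (new)  [load 2/17]
  14 → bin 1  [load 16/17]
  14 → bin 2 (new)  [load 14/17]
  16 → bin 3 (new)  [load 16/17]
  4 → bin 4 (new)  [load 4/17]
  10 → bin 4  [load 14/17]
  7 → bin 5 (new)  [load 7/17]
  11 → bin 6 (new)  [load 11/17]
  11 → bin 7 (new)  [load 11/17]
  7 → bin 5  [load 14/17]
  6 → bin 6  [load 17/17]
  4 → bin 7  [load 15/17]
7 bins opened.

7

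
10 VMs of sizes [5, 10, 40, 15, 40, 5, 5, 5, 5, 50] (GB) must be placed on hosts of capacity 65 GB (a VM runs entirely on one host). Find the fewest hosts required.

Total = 50 + 40 + 40 + 15 + 10 + 5 + 5 + 5 + 5 + 5 = 180 GB.
Lower bound: ⌈180/65⌉ = 3 hosts.
A packing using 3 hosts:
  host 1: 50 + 15 = 65
  host 2: 40 + 10 + 5 + 5 + 5 = 65
  host 3: 40 + 5 + 5 = 50
This matches the lower bound, so 3 is optimal.

3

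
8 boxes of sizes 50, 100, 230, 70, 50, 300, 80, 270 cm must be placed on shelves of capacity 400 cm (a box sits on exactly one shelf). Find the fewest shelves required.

3

Total = 300 + 270 + 230 + 100 + 80 + 70 + 50 + 50 = 1150 cm.
Lower bound: ⌈1150/400⌉ = 3 shelves.
A packing using 3 shelves:
  shelf 1: 300 + 100 = 400
  shelf 2: 270 + 80 + 50 = 400
  shelf 3: 230 + 70 + 50 = 350
This matches the lower bound, so 3 is optimal.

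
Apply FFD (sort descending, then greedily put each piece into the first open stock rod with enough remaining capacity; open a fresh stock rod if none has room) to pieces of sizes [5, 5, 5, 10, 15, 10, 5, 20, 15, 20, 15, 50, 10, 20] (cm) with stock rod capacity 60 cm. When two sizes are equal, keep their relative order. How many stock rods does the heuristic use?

Sorted descending: 50, 20, 20, 20, 15, 15, 15, 10, 10, 10, 5, 5, 5, 5.
  50 → stock rod 1 (new)  [load 50/60]
  20 → stock rod 2 (new)  [load 20/60]
  20 → stock rod 2  [load 40/60]
  20 → stock rod 2  [load 60/60]
  15 → stock rod 3 (new)  [load 15/60]
  15 → stock rod 3  [load 30/60]
  15 → stock rod 3  [load 45/60]
  10 → stock rod 1  [load 60/60]
  10 → stock rod 3  [load 55/60]
  10 → stock rod 4 (new)  [load 10/60]
  5 → stock rod 3  [load 60/60]
  5 → stock rod 4  [load 15/60]
  5 → stock rod 4  [load 20/60]
  5 → stock rod 4  [load 25/60]
4 stock rods opened.

4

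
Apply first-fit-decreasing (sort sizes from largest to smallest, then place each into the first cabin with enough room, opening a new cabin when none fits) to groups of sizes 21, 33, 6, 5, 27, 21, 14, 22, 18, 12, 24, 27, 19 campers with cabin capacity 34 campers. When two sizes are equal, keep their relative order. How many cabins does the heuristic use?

9

Sorted descending: 33, 27, 27, 24, 22, 21, 21, 19, 18, 14, 12, 6, 5.
  33 → cabin 1 (new)  [load 33/34]
  27 → cabin 2 (new)  [load 27/34]
  27 → cabin 3 (new)  [load 27/34]
  24 → cabin 4 (new)  [load 24/34]
  22 → cabin 5 (new)  [load 22/34]
  21 → cabin 6 (new)  [load 21/34]
  21 → cabin 7 (new)  [load 21/34]
  19 → cabin 8 (new)  [load 19/34]
  18 → cabin 9 (new)  [load 18/34]
  14 → cabin 8  [load 33/34]
  12 → cabin 5  [load 34/34]
  6 → cabin 2  [load 33/34]
  5 → cabin 3  [load 32/34]
9 cabins opened.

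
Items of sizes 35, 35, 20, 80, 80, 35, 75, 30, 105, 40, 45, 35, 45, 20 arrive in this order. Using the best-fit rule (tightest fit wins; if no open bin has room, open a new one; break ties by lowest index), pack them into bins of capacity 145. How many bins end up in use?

  35 → bin 1 (new)  [load 35/145]
  35 → bin 1  [load 70/145]
  20 → bin 1  [load 90/145]
  80 → bin 2 (new)  [load 80/145]
  80 → bin 3 (new)  [load 80/145]
  35 → bin 1  [load 125/145]
  75 → bin 4 (new)  [load 75/145]
  30 → bin 2  [load 110/145]
  105 → bin 5 (new)  [load 105/145]
  40 → bin 5  [load 145/145]
  45 → bin 3  [load 125/145]
  35 → bin 2  [load 145/145]
  45 → bin 4  [load 120/145]
  20 → bin 1  [load 145/145]
5 bins opened.

5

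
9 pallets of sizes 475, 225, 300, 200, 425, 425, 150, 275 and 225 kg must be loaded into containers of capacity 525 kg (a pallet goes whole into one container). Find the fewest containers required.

6

Total = 475 + 425 + 425 + 300 + 275 + 225 + 225 + 200 + 150 = 2700 kg.
Lower bound: ⌈2700/525⌉ = 6 containers.
A packing using 6 containers:
  container 1: 475 = 475
  container 2: 425 = 425
  container 3: 425 = 425
  container 4: 300 + 225 = 525
  container 5: 275 + 225 = 500
  container 6: 200 + 150 = 350
This matches the lower bound, so 6 is optimal.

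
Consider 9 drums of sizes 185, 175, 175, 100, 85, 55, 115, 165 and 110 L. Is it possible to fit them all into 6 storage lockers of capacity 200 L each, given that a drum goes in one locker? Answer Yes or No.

No

Total = 1165 L; ⌈1165/200⌉ = 6.
The bound of 6 does not rule out 6, but exhaustive search shows no assignment into 6 storage lockers of capacity 200 L exists — the minimum is 7.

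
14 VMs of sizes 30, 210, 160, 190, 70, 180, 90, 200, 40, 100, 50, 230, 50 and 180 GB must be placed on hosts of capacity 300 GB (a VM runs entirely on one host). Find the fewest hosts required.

Total = 230 + 210 + 200 + 190 + 180 + 180 + 160 + 100 + 90 + 70 + 50 + 50 + 40 + 30 = 1780 GB.
Lower bound: ⌈1780/300⌉ = 6 hosts.
Also, 7 VMs each exceed 150 GB, and no two of those can share a host, so at least 7 hosts are needed.
A packing using 7 hosts:
  host 1: 230 + 70 = 300
  host 2: 210 + 90 = 300
  host 3: 200 + 100 = 300
  host 4: 190 + 50 + 50 = 290
  host 5: 180 + 40 + 30 = 250
  host 6: 180 = 180
  host 7: 160 = 160
This matches the lower bound, so 7 is optimal.

7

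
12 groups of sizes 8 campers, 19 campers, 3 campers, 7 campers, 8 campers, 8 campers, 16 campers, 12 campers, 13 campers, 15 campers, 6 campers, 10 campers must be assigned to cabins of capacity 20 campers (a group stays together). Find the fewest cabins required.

Total = 19 + 16 + 15 + 13 + 12 + 10 + 8 + 8 + 8 + 7 + 6 + 3 = 125 campers.
Lower bound: ⌈125/20⌉ = 7 cabins.
A packing using 7 cabins:
  cabin 1: 19 = 19
  cabin 2: 16 + 3 = 19
  cabin 3: 15 = 15
  cabin 4: 13 + 7 = 20
  cabin 5: 12 + 8 = 20
  cabin 6: 10 + 8 = 18
  cabin 7: 8 + 6 = 14
This matches the lower bound, so 7 is optimal.

7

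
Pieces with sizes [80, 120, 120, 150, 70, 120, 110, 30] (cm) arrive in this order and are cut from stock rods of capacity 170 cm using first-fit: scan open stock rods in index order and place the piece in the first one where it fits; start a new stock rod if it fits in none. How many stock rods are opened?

6

  80 → stock rod 1 (new)  [load 80/170]
  120 → stock rod 2 (new)  [load 120/170]
  120 → stock rod 3 (new)  [load 120/170]
  150 → stock rod 4 (new)  [load 150/170]
  70 → stock rod 1  [load 150/170]
  120 → stock rod 5 (new)  [load 120/170]
  110 → stock rod 6 (new)  [load 110/170]
  30 → stock rod 2  [load 150/170]
6 stock rods opened.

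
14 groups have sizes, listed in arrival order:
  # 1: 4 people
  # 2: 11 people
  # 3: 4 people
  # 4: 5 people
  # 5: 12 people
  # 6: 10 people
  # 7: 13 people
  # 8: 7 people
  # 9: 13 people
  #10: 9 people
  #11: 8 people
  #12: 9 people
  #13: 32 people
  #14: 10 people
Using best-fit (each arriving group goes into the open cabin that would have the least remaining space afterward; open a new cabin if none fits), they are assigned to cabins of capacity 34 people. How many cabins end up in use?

5

  4 → cabin 1 (new)  [load 4/34]
  11 → cabin 1  [load 15/34]
  4 → cabin 1  [load 19/34]
  5 → cabin 1  [load 24/34]
  12 → cabin 2 (new)  [load 12/34]
  10 → cabin 1  [load 34/34]
  13 → cabin 2  [load 25/34]
  7 → cabin 2  [load 32/34]
  13 → cabin 3 (new)  [load 13/34]
  9 → cabin 3  [load 22/34]
  8 → cabin 3  [load 30/34]
  9 → cabin 4 (new)  [load 9/34]
  32 → cabin 5 (new)  [load 32/34]
  10 → cabin 4  [load 19/34]
5 cabins opened.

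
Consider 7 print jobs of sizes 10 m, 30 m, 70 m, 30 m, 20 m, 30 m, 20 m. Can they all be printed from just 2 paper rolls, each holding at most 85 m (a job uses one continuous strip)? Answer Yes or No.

Total = 210 m; ⌈210/85⌉ = 3.
At least 3 paper rolls are required, but only 2 are allowed.

No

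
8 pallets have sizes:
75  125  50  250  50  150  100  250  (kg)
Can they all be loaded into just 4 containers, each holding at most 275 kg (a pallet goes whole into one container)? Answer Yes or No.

Yes

A valid assignment using 4 containers:
  container 1: 250 = 250
  container 2: 250 = 250
  container 3: 150 + 125 = 275
  container 4: 100 + 75 + 50 + 50 = 275
Every load is within 275 kg, so 4 containers suffice.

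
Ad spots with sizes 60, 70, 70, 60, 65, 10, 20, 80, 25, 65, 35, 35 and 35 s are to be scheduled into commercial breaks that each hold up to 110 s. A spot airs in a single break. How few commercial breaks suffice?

Total = 80 + 70 + 70 + 65 + 65 + 60 + 60 + 35 + 35 + 35 + 25 + 20 + 10 = 630 s.
Lower bound: ⌈630/110⌉ = 6 commercial breaks.
Also, 7 ad spots each exceed 55 s, and no two of those can share a break, so at least 7 commercial breaks are needed.
A packing using 7 commercial breaks:
  break 1: 80 + 25 = 105
  break 2: 70 + 35 = 105
  break 3: 70 + 35 = 105
  break 4: 65 + 35 + 10 = 110
  break 5: 65 + 20 = 85
  break 6: 60 = 60
  break 7: 60 = 60
This matches the lower bound, so 7 is optimal.

7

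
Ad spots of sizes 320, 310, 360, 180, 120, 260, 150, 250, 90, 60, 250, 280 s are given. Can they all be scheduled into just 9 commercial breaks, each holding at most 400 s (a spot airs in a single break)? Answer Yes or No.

A valid assignment using 8 commercial breaks:
  break 1: 360 = 360
  break 2: 320 + 60 = 380
  break 3: 310 + 90 = 400
  break 4: 280 + 120 = 400
  break 5: 260 = 260
  break 6: 250 + 150 = 400
  break 7: 250 = 250
  break 8: 180 = 180
That uses only 8 ≤ 9, so 9 commercial breaks are enough.

Yes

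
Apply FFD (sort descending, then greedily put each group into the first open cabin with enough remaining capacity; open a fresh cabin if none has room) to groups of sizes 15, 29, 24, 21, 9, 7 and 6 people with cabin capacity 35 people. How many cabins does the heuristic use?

Sorted descending: 29, 24, 21, 15, 9, 7, 6.
  29 → cabin 1 (new)  [load 29/35]
  24 → cabin 2 (new)  [load 24/35]
  21 → cabin 3 (new)  [load 21/35]
  15 → cabin 4 (new)  [load 15/35]
  9 → cabin 2  [load 33/35]
  7 → cabin 3  [load 28/35]
  6 → cabin 1  [load 35/35]
4 cabins opened.

4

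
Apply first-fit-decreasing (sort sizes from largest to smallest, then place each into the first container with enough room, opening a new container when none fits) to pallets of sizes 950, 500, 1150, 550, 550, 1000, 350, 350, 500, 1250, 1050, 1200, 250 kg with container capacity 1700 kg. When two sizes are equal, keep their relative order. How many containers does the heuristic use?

6

Sorted descending: 1250, 1200, 1150, 1050, 1000, 950, 550, 550, 500, 500, 350, 350, 250.
  1250 → container 1 (new)  [load 1250/1700]
  1200 → container 2 (new)  [load 1200/1700]
  1150 → container 3 (new)  [load 1150/1700]
  1050 → container 4 (new)  [load 1050/1700]
  1000 → container 5 (new)  [load 1000/1700]
  950 → container 6 (new)  [load 950/1700]
  550 → container 3  [load 1700/1700]
  550 → container 4  [load 1600/1700]
  500 → container 2  [load 1700/1700]
  500 → container 5  [load 1500/1700]
  350 → container 1  [load 1600/1700]
  350 → container 6  [load 1300/1700]
  250 → container 6  [load 1550/1700]
6 containers opened.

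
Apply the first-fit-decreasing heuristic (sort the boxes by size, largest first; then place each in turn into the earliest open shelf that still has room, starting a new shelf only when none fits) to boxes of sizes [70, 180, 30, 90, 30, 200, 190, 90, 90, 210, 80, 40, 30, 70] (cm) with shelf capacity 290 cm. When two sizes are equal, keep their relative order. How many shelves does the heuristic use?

5

Sorted descending: 210, 200, 190, 180, 90, 90, 90, 80, 70, 70, 40, 30, 30, 30.
  210 → shelf 1 (new)  [load 210/290]
  200 → shelf 2 (new)  [load 200/290]
  190 → shelf 3 (new)  [load 190/290]
  180 → shelf 4 (new)  [load 180/290]
  90 → shelf 2  [load 290/290]
  90 → shelf 3  [load 280/290]
  90 → shelf 4  [load 270/290]
  80 → shelf 1  [load 290/290]
  70 → shelf 5 (new)  [load 70/290]
  70 → shelf 5  [load 140/290]
  40 → shelf 5  [load 180/290]
  30 → shelf 5  [load 210/290]
  30 → shelf 5  [load 240/290]
  30 → shelf 5  [load 270/290]
5 shelves opened.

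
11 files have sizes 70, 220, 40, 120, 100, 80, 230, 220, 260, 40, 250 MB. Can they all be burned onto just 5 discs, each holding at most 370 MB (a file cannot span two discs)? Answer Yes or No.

Yes

A valid assignment using 5 discs:
  disc 1: 260 + 100 = 360
  disc 2: 250 + 120 = 370
  disc 3: 230 + 80 + 40 = 350
  disc 4: 220 + 70 + 40 = 330
  disc 5: 220 = 220
Every load is within 370 MB, so 5 discs suffice.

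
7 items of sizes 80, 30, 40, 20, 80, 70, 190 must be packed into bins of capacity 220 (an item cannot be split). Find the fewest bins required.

Total = 190 + 80 + 80 + 70 + 40 + 30 + 20 = 510.
Lower bound: ⌈510/220⌉ = 3 bins.
A packing using 3 bins:
  bin 1: 190 + 30 = 220
  bin 2: 80 + 80 + 40 + 20 = 220
  bin 3: 70 = 70
This matches the lower bound, so 3 is optimal.

3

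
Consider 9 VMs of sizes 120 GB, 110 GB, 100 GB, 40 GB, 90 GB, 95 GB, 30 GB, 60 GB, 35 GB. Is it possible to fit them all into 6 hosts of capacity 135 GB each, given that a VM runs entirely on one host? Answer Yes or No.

A valid assignment using 6 hosts:
  host 1: 120 = 120
  host 2: 110 = 110
  host 3: 100 + 35 = 135
  host 4: 95 + 40 = 135
  host 5: 90 + 30 = 120
  host 6: 60 = 60
Every load is within 135 GB, so 6 hosts suffice.

Yes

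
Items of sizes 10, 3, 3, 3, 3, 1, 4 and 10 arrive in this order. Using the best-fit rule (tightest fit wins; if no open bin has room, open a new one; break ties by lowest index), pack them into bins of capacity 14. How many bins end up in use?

3

  10 → bin 1 (new)  [load 10/14]
  3 → bin 1  [load 13/14]
  3 → bin 2 (new)  [load 3/14]
  3 → bin 2  [load 6/14]
  3 → bin 2  [load 9/14]
  1 → bin 1  [load 14/14]
  4 → bin 2  [load 13/14]
  10 → bin 3 (new)  [load 10/14]
3 bins opened.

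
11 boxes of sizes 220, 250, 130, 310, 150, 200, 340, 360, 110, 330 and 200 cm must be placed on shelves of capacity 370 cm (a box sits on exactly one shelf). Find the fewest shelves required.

8

Total = 360 + 340 + 330 + 310 + 250 + 220 + 200 + 200 + 150 + 130 + 110 = 2600 cm.
Lower bound: ⌈2600/370⌉ = 8 shelves.
A packing using 8 shelves:
  shelf 1: 360 = 360
  shelf 2: 340 = 340
  shelf 3: 330 = 330
  shelf 4: 310 = 310
  shelf 5: 250 + 110 = 360
  shelf 6: 220 + 150 = 370
  shelf 7: 200 + 130 = 330
  shelf 8: 200 = 200
This matches the lower bound, so 8 is optimal.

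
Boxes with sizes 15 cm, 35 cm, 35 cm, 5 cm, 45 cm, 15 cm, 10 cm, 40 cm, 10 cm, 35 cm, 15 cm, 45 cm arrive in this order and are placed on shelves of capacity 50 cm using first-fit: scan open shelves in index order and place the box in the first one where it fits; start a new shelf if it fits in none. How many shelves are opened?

7

  15 → shelf 1 (new)  [load 15/50]
  35 → shelf 1  [load 50/50]
  35 → shelf 2 (new)  [load 35/50]
  5 → shelf 2  [load 40/50]
  45 → shelf 3 (new)  [load 45/50]
  15 → shelf 4 (new)  [load 15/50]
  10 → shelf 2  [load 50/50]
  40 → shelf 5 (new)  [load 40/50]
  10 → shelf 4  [load 25/50]
  35 → shelf 6 (new)  [load 35/50]
  15 → shelf 4  [load 40/50]
  45 → shelf 7 (new)  [load 45/50]
7 shelves opened.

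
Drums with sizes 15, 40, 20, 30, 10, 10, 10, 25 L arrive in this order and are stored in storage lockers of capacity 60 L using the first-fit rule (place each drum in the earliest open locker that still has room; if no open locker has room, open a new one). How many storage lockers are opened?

  15 → locker 1 (new)  [load 15/60]
  40 → locker 1  [load 55/60]
  20 → locker 2 (new)  [load 20/60]
  30 → locker 2  [load 50/60]
  10 → locker 2  [load 60/60]
  10 → locker 3 (new)  [load 10/60]
  10 → locker 3  [load 20/60]
  25 → locker 3  [load 45/60]
3 storage lockers opened.

3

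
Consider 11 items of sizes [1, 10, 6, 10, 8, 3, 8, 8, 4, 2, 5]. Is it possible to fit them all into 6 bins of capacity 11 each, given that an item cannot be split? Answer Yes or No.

Total = 65; ⌈65/11⌉ = 6.
The bound of 6 does not rule out 6, but exhaustive search shows no assignment into 6 bins of capacity 11 exists — the minimum is 7.

No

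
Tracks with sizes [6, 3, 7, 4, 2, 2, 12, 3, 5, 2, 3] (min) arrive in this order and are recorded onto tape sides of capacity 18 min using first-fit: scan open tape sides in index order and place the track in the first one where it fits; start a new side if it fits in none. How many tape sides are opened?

  6 → side 1 (new)  [load 6/18]
  3 → side 1  [load 9/18]
  7 → side 1  [load 16/18]
  4 → side 2 (new)  [load 4/18]
  2 → side 1  [load 18/18]
  2 → side 2  [load 6/18]
  12 → side 2  [load 18/18]
  3 → side 3 (new)  [load 3/18]
  5 → side 3  [load 8/18]
  2 → side 3  [load 10/18]
  3 → side 3  [load 13/18]
3 tape sides opened.

3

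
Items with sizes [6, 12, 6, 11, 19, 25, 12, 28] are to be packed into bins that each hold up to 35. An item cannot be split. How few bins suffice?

Total = 28 + 25 + 19 + 12 + 12 + 11 + 6 + 6 = 119.
Lower bound: ⌈119/35⌉ = 4 bins.
A packing using 4 bins:
  bin 1: 28 + 6 = 34
  bin 2: 25 + 6 = 31
  bin 3: 19 + 12 = 31
  bin 4: 12 + 11 = 23
This matches the lower bound, so 4 is optimal.

4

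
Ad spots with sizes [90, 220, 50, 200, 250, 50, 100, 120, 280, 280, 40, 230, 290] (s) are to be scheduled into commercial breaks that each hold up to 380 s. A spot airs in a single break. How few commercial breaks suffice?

Total = 290 + 280 + 280 + 250 + 230 + 220 + 200 + 120 + 100 + 90 + 50 + 50 + 40 = 2200 s.
Lower bound: ⌈2200/380⌉ = 6 commercial breaks.
Also, 7 ad spots each exceed 190 s, and no two of those can share a break, so at least 7 commercial breaks are needed.
A packing using 7 commercial breaks:
  break 1: 290 + 90 = 380
  break 2: 280 + 100 = 380
  break 3: 280 + 50 + 50 = 380
  break 4: 250 + 120 = 370
  break 5: 230 + 40 = 270
  break 6: 220 = 220
  break 7: 200 = 200
This matches the lower bound, so 7 is optimal.

7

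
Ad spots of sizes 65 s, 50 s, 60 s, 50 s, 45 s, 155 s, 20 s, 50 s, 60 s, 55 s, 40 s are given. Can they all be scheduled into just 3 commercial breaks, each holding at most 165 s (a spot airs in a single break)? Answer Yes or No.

No

Total = 650 s; ⌈650/165⌉ = 4.
At least 4 commercial breaks are required, but only 3 are allowed.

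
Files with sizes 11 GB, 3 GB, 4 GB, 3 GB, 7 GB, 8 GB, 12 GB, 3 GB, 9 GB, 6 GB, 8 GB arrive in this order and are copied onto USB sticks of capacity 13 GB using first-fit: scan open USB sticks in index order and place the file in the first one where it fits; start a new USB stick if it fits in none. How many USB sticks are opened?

  11 → USB stick 1 (new)  [load 11/13]
  3 → USB stick 2 (new)  [load 3/13]
  4 → USB stick 2  [load 7/13]
  3 → USB stick 2  [load 10/13]
  7 → USB stick 3 (new)  [load 7/13]
  8 → USB stick 4 (new)  [load 8/13]
  12 → USB stick 5 (new)  [load 12/13]
  3 → USB stick 2  [load 13/13]
  9 → USB stick 6 (new)  [load 9/13]
  6 → USB stick 3  [load 13/13]
  8 → USB stick 7 (new)  [load 8/13]
7 USB sticks opened.

7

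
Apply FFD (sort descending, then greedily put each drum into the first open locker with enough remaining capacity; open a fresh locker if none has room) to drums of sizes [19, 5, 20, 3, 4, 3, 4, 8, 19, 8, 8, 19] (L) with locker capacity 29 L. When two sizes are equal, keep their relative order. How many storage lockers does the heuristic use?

Sorted descending: 20, 19, 19, 19, 8, 8, 8, 5, 4, 4, 3, 3.
  20 → locker 1 (new)  [load 20/29]
  19 → locker 2 (new)  [load 19/29]
  19 → locker 3 (new)  [load 19/29]
  19 → locker 4 (new)  [load 19/29]
  8 → locker 1  [load 28/29]
  8 → locker 2  [load 27/29]
  8 → locker 3  [load 27/29]
  5 → locker 4  [load 24/29]
  4 → locker 4  [load 28/29]
  4 → locker 5 (new)  [load 4/29]
  3 → locker 5  [load 7/29]
  3 → locker 5  [load 10/29]
5 storage lockers opened.

5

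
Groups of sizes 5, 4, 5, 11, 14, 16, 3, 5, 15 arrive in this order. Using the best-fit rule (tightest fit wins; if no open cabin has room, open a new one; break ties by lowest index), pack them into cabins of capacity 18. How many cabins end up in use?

  5 → cabin 1 (new)  [load 5/18]
  4 → cabin 1  [load 9/18]
  5 → cabin 1  [load 14/18]
  11 → cabin 2 (new)  [load 11/18]
  14 → cabin 3 (new)  [load 14/18]
  16 → cabin 4 (new)  [load 16/18]
  3 → cabin 1  [load 17/18]
  5 → cabin 2  [load 16/18]
  15 → cabin 5 (new)  [load 15/18]
5 cabins opened.

5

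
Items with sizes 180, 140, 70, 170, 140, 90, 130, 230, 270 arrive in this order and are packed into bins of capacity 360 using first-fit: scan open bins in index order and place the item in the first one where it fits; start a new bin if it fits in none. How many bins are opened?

  180 → bin 1 (new)  [load 180/360]
  140 → bin 1  [load 320/360]
  70 → bin 2 (new)  [load 70/360]
  170 → bin 2  [load 240/360]
  140 → bin 3 (new)  [load 140/360]
  90 → bin 2  [load 330/360]
  130 → bin 3  [load 270/360]
  230 → bin 4 (new)  [load 230/360]
  270 → bin 5 (new)  [load 270/360]
5 bins opened.

5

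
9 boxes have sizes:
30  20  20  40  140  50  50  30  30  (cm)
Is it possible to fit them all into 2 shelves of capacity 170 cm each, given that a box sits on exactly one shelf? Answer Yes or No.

Total = 410 cm; ⌈410/170⌉ = 3.
At least 3 shelves are required, but only 2 are allowed.

No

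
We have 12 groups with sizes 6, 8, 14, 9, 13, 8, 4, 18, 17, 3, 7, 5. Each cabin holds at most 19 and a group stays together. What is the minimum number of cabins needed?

Total = 18 + 17 + 14 + 13 + 9 + 8 + 8 + 7 + 6 + 5 + 4 + 3 = 112.
Lower bound: ⌈112/19⌉ = 6 cabins.
A packing using 7 cabins:
  cabin 1: 18 = 18
  cabin 2: 17 = 17
  cabin 3: 14 + 5 = 19
  cabin 4: 13 + 6 = 19
  cabin 5: 9 + 8 = 17
  cabin 6: 8 + 7 + 4 = 19
  cabin 7: 3 = 3
No arrangement into 6 cabins stays within capacity, so 7 is optimal.

7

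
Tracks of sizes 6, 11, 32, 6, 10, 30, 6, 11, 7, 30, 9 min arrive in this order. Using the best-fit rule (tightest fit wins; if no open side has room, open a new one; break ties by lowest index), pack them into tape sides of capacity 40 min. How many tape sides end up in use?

  6 → side 1 (new)  [load 6/40]
  11 → side 1  [load 17/40]
  32 → side 2 (new)  [load 32/40]
  6 → side 2  [load 38/40]
  10 → side 1  [load 27/40]
  30 → side 3 (new)  [load 30/40]
  6 → side 3  [load 36/40]
  11 → side 1  [load 38/40]
  7 → side 4 (new)  [load 7/40]
  30 → side 4  [load 37/40]
  9 → side 5 (new)  [load 9/40]
5 tape sides opened.

5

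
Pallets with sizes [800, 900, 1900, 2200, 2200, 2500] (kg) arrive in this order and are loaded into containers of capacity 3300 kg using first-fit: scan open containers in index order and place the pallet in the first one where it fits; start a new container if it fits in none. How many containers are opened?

5

  800 → container 1 (new)  [load 800/3300]
  900 → container 1  [load 1700/3300]
  1900 → container 2 (new)  [load 1900/3300]
  2200 → container 3 (new)  [load 2200/3300]
  2200 → container 4 (new)  [load 2200/3300]
  2500 → container 5 (new)  [load 2500/3300]
5 containers opened.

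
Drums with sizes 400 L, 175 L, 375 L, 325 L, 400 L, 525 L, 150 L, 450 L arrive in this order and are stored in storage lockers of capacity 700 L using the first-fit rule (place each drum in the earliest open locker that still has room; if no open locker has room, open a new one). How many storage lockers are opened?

5

  400 → locker 1 (new)  [load 400/700]
  175 → locker 1  [load 575/700]
  375 → locker 2 (new)  [load 375/700]
  325 → locker 2  [load 700/700]
  400 → locker 3 (new)  [load 400/700]
  525 → locker 4 (new)  [load 525/700]
  150 → locker 3  [load 550/700]
  450 → locker 5 (new)  [load 450/700]
5 storage lockers opened.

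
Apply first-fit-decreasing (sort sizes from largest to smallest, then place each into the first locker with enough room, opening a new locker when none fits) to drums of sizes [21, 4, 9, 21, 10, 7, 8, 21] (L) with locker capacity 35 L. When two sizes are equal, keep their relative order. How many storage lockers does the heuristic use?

Sorted descending: 21, 21, 21, 10, 9, 8, 7, 4.
  21 → locker 1 (new)  [load 21/35]
  21 → locker 2 (new)  [load 21/35]
  21 → locker 3 (new)  [load 21/35]
  10 → locker 1  [load 31/35]
  9 → locker 2  [load 30/35]
  8 → locker 3  [load 29/35]
  7 → locker 4 (new)  [load 7/35]
  4 → locker 1  [load 35/35]
4 storage lockers opened.

4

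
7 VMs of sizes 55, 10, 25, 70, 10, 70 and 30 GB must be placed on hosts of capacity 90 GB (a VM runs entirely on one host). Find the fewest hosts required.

Total = 70 + 70 + 55 + 30 + 25 + 10 + 10 = 270 GB.
Lower bound: ⌈270/90⌉ = 3 hosts.
A packing using 4 hosts:
  host 1: 70 + 10 + 10 = 90
  host 2: 70 = 70
  host 3: 55 + 30 = 85
  host 4: 25 = 25
No arrangement into 3 hosts stays within capacity, so 4 is optimal.

4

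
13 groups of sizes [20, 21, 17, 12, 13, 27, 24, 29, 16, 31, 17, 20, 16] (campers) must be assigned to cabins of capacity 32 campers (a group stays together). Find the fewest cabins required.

10

Total = 31 + 29 + 27 + 24 + 21 + 20 + 20 + 17 + 17 + 16 + 16 + 13 + 12 = 263 campers.
Lower bound: ⌈263/32⌉ = 9 cabins.
A packing using 10 cabins:
  cabin 1: 31 = 31
  cabin 2: 29 = 29
  cabin 3: 27 = 27
  cabin 4: 24 = 24
  cabin 5: 21 = 21
  cabin 6: 20 + 12 = 32
  cabin 7: 20 = 20
  cabin 8: 17 + 13 = 30
  cabin 9: 17 = 17
  cabin 10: 16 + 16 = 32
No arrangement into 9 cabins stays within capacity, so 10 is optimal.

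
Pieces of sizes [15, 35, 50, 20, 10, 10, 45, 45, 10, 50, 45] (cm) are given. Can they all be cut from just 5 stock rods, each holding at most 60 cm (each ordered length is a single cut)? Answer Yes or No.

No

Total = 335 cm; ⌈335/60⌉ = 6.
At least 6 stock rods are required, but only 5 are allowed.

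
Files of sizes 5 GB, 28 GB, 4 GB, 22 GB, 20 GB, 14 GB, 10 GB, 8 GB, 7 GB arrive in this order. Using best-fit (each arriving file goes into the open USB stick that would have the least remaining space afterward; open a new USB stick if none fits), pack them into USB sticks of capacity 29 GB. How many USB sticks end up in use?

5

  5 → USB stick 1 (new)  [load 5/29]
  28 → USB stick 2 (new)  [load 28/29]
  4 → USB stick 1  [load 9/29]
  22 → USB stick 3 (new)  [load 22/29]
  20 → USB stick 1  [load 29/29]
  14 → USB stick 4 (new)  [load 14/29]
  10 → USB stick 4  [load 24/29]
  8 → USB stick 5 (new)  [load 8/29]
  7 → USB stick 3  [load 29/29]
5 USB sticks opened.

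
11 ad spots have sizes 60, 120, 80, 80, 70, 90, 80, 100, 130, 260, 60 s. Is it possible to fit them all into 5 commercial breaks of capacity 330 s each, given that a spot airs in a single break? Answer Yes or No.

A valid assignment using 4 commercial breaks:
  break 1: 260 + 70 = 330
  break 2: 130 + 120 + 80 = 330
  break 3: 100 + 90 + 80 + 60 = 330
  break 4: 80 + 60 = 140
That uses only 4 ≤ 5, so 5 commercial breaks are enough.

Yes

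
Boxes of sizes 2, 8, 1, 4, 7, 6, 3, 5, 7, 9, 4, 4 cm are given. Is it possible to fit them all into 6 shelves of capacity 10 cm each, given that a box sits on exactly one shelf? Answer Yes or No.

Total = 60 cm; ⌈60/10⌉ = 6.
The bound of 6 does not rule out 6, but exhaustive search shows no assignment into 6 shelves of capacity 10 cm exists — the minimum is 7.

No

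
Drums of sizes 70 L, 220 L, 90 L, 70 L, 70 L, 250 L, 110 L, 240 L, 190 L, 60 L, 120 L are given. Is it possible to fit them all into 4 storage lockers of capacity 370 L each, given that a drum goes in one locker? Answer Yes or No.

Total = 1490 L; ⌈1490/370⌉ = 5.
At least 5 storage lockers are required, but only 4 are allowed.

No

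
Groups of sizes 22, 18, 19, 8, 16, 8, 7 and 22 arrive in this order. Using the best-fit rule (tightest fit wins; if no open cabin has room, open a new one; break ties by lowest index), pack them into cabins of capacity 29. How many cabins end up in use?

  22 → cabin 1 (new)  [load 22/29]
  18 → cabin 2 (new)  [load 18/29]
  19 → cabin 3 (new)  [load 19/29]
  8 → cabin 3  [load 27/29]
  16 → cabin 4 (new)  [load 16/29]
  8 → cabin 2  [load 26/29]
  7 → cabin 1  [load 29/29]
  22 → cabin 5 (new)  [load 22/29]
5 cabins opened.

5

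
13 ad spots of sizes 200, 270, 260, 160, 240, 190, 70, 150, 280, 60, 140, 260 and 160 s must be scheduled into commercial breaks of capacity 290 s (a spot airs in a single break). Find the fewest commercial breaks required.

Total = 280 + 270 + 260 + 260 + 240 + 200 + 190 + 160 + 160 + 150 + 140 + 70 + 60 = 2440 s.
Lower bound: ⌈2440/290⌉ = 9 commercial breaks.
Also, 10 ad spots each exceed 145 s, and no two of those can share a break, so at least 10 commercial breaks are needed.
A packing using 10 commercial breaks:
  break 1: 280 = 280
  break 2: 270 = 270
  break 3: 260 = 260
  break 4: 260 = 260
  break 5: 240 = 240
  break 6: 200 + 70 = 270
  break 7: 190 + 60 = 250
  break 8: 160 = 160
  break 9: 160 = 160
  break 10: 150 + 140 = 290
This matches the lower bound, so 10 is optimal.

10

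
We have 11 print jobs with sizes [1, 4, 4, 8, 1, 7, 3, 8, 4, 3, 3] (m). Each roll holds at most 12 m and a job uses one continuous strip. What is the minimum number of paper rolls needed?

4

Total = 8 + 8 + 7 + 4 + 4 + 4 + 3 + 3 + 3 + 1 + 1 = 46 m.
Lower bound: ⌈46/12⌉ = 4 paper rolls.
A packing using 4 paper rolls:
  roll 1: 8 + 4 = 12
  roll 2: 8 + 4 = 12
  roll 3: 7 + 4 + 1 = 12
  roll 4: 3 + 3 + 3 + 1 = 10
This matches the lower bound, so 4 is optimal.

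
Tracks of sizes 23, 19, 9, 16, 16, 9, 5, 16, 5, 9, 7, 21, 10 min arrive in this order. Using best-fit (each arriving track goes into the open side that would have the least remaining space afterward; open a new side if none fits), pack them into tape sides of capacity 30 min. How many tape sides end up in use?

7

  23 → side 1 (new)  [load 23/30]
  19 → side 2 (new)  [load 19/30]
  9 → side 2  [load 28/30]
  16 → side 3 (new)  [load 16/30]
  16 → side 4 (new)  [load 16/30]
  9 → side 3  [load 25/30]
  5 → side 3  [load 30/30]
  16 → side 5 (new)  [load 16/30]
  5 → side 1  [load 28/30]
  9 → side 4  [load 25/30]
  7 → side 5  [load 23/30]
  21 → side 6 (new)  [load 21/30]
  10 → side 7 (new)  [load 10/30]
7 tape sides opened.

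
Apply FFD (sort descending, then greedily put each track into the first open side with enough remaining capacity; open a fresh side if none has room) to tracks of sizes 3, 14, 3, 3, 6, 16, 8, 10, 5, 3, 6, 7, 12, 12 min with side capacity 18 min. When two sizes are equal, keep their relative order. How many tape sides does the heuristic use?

7

Sorted descending: 16, 14, 12, 12, 10, 8, 7, 6, 6, 5, 3, 3, 3, 3.
  16 → side 1 (new)  [load 16/18]
  14 → side 2 (new)  [load 14/18]
  12 → side 3 (new)  [load 12/18]
  12 → side 4 (new)  [load 12/18]
  10 → side 5 (new)  [load 10/18]
  8 → side 5  [load 18/18]
  7 → side 6 (new)  [load 7/18]
  6 → side 3  [load 18/18]
  6 → side 4  [load 18/18]
  5 → side 6  [load 12/18]
  3 → side 2  [load 17/18]
  3 → side 6  [load 15/18]
  3 → side 6  [load 18/18]
  3 → side 7 (new)  [load 3/18]
7 tape sides opened.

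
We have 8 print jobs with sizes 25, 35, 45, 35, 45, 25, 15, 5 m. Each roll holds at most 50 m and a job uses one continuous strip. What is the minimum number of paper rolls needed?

5

Total = 45 + 45 + 35 + 35 + 25 + 25 + 15 + 5 = 230 m.
Lower bound: ⌈230/50⌉ = 5 paper rolls.
A packing using 5 paper rolls:
  roll 1: 45 + 5 = 50
  roll 2: 45 = 45
  roll 3: 35 + 15 = 50
  roll 4: 35 = 35
  roll 5: 25 + 25 = 50
This matches the lower bound, so 5 is optimal.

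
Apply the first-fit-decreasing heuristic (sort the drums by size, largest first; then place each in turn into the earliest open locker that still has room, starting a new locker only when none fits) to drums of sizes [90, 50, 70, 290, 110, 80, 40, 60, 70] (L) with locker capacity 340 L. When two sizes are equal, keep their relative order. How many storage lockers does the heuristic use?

3

Sorted descending: 290, 110, 90, 80, 70, 70, 60, 50, 40.
  290 → locker 1 (new)  [load 290/340]
  110 → locker 2 (new)  [load 110/340]
  90 → locker 2  [load 200/340]
  80 → locker 2  [load 280/340]
  70 → locker 3 (new)  [load 70/340]
  70 → locker 3  [load 140/340]
  60 → locker 2  [load 340/340]
  50 → locker 1  [load 340/340]
  40 → locker 3  [load 180/340]
3 storage lockers opened.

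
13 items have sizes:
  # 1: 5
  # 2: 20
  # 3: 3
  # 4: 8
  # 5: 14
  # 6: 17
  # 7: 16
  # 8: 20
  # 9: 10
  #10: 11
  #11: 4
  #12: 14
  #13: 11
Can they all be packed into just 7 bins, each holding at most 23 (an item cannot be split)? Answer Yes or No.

Total = 153; ⌈153/23⌉ = 7.
The bound of 7 does not rule out 7, but exhaustive search shows no assignment into 7 bins of capacity 23 exists — the minimum is 8.

No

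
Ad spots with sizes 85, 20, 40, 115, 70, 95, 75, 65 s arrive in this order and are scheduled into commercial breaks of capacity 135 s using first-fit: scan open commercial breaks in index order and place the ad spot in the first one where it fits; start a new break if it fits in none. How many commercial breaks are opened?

6

  85 → break 1 (new)  [load 85/135]
  20 → break 1  [load 105/135]
  40 → break 2 (new)  [load 40/135]
  115 → break 3 (new)  [load 115/135]
  70 → break 2  [load 110/135]
  95 → break 4 (new)  [load 95/135]
  75 → break 5 (new)  [load 75/135]
  65 → break 6 (new)  [load 65/135]
6 commercial breaks opened.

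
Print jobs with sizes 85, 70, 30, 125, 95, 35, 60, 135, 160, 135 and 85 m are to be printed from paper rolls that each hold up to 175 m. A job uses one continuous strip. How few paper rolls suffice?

7

Total = 160 + 135 + 135 + 125 + 95 + 85 + 85 + 70 + 60 + 35 + 30 = 1015 m.
Lower bound: ⌈1015/175⌉ = 6 paper rolls.
A packing using 7 paper rolls:
  roll 1: 160 = 160
  roll 2: 135 + 35 = 170
  roll 3: 135 + 30 = 165
  roll 4: 125 = 125
  roll 5: 95 + 70 = 165
  roll 6: 85 + 85 = 170
  roll 7: 60 = 60
No arrangement into 6 paper rolls stays within capacity, so 7 is optimal.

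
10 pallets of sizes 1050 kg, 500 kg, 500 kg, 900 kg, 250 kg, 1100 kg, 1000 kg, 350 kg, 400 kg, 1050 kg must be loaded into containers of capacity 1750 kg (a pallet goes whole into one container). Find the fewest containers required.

5

Total = 1100 + 1050 + 1050 + 1000 + 900 + 500 + 500 + 400 + 350 + 250 = 7100 kg.
Lower bound: ⌈7100/1750⌉ = 5 containers.
A packing using 5 containers:
  container 1: 1100 + 500 = 1600
  container 2: 1050 + 500 = 1550
  container 3: 1050 + 400 + 250 = 1700
  container 4: 1000 + 350 = 1350
  container 5: 900 = 900
This matches the lower bound, so 5 is optimal.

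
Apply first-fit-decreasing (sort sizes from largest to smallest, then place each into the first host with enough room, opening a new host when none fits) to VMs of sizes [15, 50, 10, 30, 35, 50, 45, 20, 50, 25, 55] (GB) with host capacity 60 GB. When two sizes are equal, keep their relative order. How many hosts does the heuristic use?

7

Sorted descending: 55, 50, 50, 50, 45, 35, 30, 25, 20, 15, 10.
  55 → host 1 (new)  [load 55/60]
  50 → host 2 (new)  [load 50/60]
  50 → host 3 (new)  [load 50/60]
  50 → host 4 (new)  [load 50/60]
  45 → host 5 (new)  [load 45/60]
  35 → host 6 (new)  [load 35/60]
  30 → host 7 (new)  [load 30/60]
  25 → host 6  [load 60/60]
  20 → host 7  [load 50/60]
  15 → host 5  [load 60/60]
  10 → host 2  [load 60/60]
7 hosts opened.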